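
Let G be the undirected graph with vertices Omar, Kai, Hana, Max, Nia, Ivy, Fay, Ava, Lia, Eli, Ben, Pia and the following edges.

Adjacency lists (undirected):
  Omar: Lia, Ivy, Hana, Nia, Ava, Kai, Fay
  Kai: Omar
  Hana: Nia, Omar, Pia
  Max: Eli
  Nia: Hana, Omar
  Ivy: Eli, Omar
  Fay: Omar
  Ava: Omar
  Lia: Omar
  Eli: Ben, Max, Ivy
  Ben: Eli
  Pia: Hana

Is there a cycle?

DFS, tracking each vertex's parent; an edge to a visited non-parent vertex closes a cycle.
Start from Max:
visit Max (parent –)
  visit Eli (parent Max)
    visit Ben (parent Eli)
      Ben–Eli: parent, skip
    Eli–Max: parent, skip
    visit Ivy (parent Eli)
      Ivy–Eli: parent, skip
      visit Omar (parent Ivy)
        visit Lia (parent Omar)
          Lia–Omar: parent, skip
        Omar–Ivy: parent, skip
        visit Hana (parent Omar)
          visit Nia (parent Hana)
            Nia–Hana: parent, skip
            Nia–Omar: Omar visited and ≠ parent → cycle
Cycle: Omar – Hana – Nia – Omar.

Yes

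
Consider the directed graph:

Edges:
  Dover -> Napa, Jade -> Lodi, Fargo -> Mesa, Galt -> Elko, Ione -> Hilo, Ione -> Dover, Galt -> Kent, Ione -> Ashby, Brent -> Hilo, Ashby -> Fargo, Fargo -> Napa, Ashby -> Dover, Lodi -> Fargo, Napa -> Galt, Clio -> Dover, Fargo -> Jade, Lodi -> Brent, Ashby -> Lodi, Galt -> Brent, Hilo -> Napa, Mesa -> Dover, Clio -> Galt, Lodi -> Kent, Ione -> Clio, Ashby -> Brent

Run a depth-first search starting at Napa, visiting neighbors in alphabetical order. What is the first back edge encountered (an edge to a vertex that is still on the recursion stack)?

DFS from Napa (visiting neighbors in alphabetical order); mark gray on enter, black on exit:
Napa gray
  Galt gray
    Brent gray
      Hilo gray
        Hilo→Napa: Napa is gray → back edge
First back edge: Hilo → Napa.

Hilo->Napa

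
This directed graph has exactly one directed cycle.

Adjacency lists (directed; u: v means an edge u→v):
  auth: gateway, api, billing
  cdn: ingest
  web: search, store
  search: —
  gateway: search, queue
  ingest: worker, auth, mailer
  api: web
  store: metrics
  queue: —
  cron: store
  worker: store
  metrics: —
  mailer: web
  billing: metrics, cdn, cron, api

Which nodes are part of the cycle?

cdn, auth, ingest, billing

DFS with gray/black marking from ingest:
ingest gray
  worker gray
    store gray
      metrics gray
      metrics black
    store black
  worker black
  auth gray
    gateway gray
      search gray
      search black
      queue gray
      queue black
    gateway black
    api gray
      web gray
        web→search: search black — skip
        web→store: store black — skip
      web black
    api black
    billing gray
      billing→metrics: metrics black — skip
      cdn gray
        cdn→ingest: ingest is gray → back edge
Back edge closes the cycle ingest → auth → billing → cdn → ingest; its vertices are {cdn, auth, ingest, billing}.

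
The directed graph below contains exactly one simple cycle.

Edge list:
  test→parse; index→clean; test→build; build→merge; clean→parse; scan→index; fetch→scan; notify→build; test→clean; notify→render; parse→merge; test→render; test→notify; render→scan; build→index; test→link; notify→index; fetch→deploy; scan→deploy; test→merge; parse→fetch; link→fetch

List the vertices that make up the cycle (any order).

scan, clean, fetch, index, parse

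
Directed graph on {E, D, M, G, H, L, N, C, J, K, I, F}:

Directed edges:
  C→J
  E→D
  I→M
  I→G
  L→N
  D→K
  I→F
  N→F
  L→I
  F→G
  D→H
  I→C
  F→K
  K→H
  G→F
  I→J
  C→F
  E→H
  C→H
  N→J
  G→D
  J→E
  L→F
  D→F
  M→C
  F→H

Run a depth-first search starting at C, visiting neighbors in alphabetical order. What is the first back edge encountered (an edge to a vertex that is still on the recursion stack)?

D→F

DFS from C (visiting neighbors in alphabetical order); mark gray on enter, black on exit:
C gray
  F gray
    G gray
      D gray
        D→F: F is gray → back edge
First back edge: D → F.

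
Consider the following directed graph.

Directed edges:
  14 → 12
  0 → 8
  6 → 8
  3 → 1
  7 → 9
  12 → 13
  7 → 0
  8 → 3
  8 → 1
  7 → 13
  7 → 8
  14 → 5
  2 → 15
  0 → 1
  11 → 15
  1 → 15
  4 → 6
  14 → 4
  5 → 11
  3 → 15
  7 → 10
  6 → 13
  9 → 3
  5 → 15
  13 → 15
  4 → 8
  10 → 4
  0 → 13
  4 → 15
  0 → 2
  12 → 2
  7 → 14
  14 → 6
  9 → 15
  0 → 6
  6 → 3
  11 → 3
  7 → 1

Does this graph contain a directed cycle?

No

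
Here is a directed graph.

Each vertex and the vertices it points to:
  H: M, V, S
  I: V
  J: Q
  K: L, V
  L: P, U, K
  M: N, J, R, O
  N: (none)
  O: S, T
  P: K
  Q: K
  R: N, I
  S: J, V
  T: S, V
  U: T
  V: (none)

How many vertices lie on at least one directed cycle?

8

A vertex is on a directed cycle iff it belongs to a strongly connected component of size ≥ 2 (or has a self-loop).
The vertices on cycles are {J, K, L, P, Q, S, T, U} — 8 in total.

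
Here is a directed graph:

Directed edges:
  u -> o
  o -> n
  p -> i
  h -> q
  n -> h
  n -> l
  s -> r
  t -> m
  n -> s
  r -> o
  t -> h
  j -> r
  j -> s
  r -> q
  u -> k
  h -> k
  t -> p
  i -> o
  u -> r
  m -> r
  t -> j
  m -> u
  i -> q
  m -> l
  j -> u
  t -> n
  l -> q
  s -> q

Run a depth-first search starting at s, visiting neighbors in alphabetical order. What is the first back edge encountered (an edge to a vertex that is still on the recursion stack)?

DFS from s (visiting neighbors in alphabetical order); mark gray on enter, black on exit:
s gray
  q gray
  q black
  r gray
    o gray
      n gray
        h gray
          k gray
          k black
          h→q: q black — skip
        h black
        l gray
          l→q: q black — skip
        l black
        n→s: s is gray → back edge
First back edge: n → s.

n->s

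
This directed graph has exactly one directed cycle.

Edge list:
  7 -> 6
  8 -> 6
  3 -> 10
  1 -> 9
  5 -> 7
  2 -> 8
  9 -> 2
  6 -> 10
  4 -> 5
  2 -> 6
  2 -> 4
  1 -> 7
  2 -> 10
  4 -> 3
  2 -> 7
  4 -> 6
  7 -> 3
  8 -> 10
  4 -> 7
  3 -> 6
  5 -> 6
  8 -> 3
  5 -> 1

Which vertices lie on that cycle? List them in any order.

DFS with gray/black marking from 5:
5 gray
  6 gray
    10 gray
    10 black
  6 black
  1 gray
    7 gray
      7→6: 6 black — skip
      3 gray
        3→6: 6 black — skip
        3→10: 10 black — skip
      3 black
    7 black
    9 gray
      2 gray
        2→10: 10 black — skip
        2→7: 7 black — skip
        4 gray
          4→3: 3 black — skip
          4→5: 5 is gray → back edge
Back edge closes the cycle 5 → 1 → 9 → 2 → 4 → 5; its vertices are {1, 2, 4, 5, 9}.

1, 2, 4, 5, 9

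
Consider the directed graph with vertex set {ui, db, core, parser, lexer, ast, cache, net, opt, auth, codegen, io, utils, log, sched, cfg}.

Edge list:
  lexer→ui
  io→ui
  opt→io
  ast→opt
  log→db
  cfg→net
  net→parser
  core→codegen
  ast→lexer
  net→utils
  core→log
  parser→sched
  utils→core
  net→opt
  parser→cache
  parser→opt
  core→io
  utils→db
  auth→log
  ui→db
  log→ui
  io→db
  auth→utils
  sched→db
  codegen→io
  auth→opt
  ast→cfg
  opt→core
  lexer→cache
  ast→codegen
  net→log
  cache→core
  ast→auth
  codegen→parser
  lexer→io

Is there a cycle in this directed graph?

DFS with white/gray/black marking, starting from io:
io gray
  ui gray
    db gray
    db black
  ui black
  io→db: db black — skip
io black
core gray
  core→io: io black — skip
  codegen gray
    parser gray
      cache gray
        cache→core: core is gray → back edge
Back edge found, so a cycle exists: core → codegen → parser → cache → core.

Yes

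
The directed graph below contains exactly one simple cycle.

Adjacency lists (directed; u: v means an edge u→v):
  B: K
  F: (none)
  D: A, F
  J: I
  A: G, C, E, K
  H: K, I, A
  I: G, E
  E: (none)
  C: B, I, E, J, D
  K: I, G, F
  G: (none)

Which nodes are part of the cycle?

DFS with gray/black marking from A:
A gray
  G gray
  G black
  C gray
    B gray
      K gray
        I gray
          I→G: G black — skip
          E gray
          E black
        I black
        K→G: G black — skip
        F gray
        F black
      K black
    B black
    C→I: I black — skip
    C→E: E black — skip
    J gray
      J→I: I black — skip
    J black
    D gray
      D→A: A is gray → back edge
Back edge closes the cycle A → C → D → A; its vertices are {A, C, D}.

A, C, D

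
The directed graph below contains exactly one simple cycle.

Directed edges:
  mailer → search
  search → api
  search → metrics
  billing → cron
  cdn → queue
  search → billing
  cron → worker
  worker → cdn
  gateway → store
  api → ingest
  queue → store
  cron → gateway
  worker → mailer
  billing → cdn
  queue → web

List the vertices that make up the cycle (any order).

DFS with gray/black marking from search:
search gray
  billing gray
    cron gray
      gateway gray
        store gray
        store black
      gateway black
      worker gray
        mailer gray
          mailer→search: search is gray → back edge
Back edge closes the cycle search → billing → cron → worker → mailer → search; its vertices are {cron, mailer, search, worker, billing}.

cron, mailer, search, worker, billing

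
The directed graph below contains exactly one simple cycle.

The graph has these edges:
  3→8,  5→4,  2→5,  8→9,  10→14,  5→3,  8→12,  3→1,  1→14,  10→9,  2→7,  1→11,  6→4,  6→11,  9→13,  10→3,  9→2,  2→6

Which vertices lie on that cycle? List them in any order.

2, 3, 5, 8, 9

DFS with gray/black marking from 3:
3 gray
  1 gray
    14 gray
    14 black
    11 gray
    11 black
  1 black
  8 gray
    9 gray
      2 gray
        6 gray
          6→11: 11 black — skip
          4 gray
          4 black
        6 black
        5 gray
          5→4: 4 black — skip
          5→3: 3 is gray → back edge
Back edge closes the cycle 3 → 8 → 9 → 2 → 5 → 3; its vertices are {2, 3, 5, 8, 9}.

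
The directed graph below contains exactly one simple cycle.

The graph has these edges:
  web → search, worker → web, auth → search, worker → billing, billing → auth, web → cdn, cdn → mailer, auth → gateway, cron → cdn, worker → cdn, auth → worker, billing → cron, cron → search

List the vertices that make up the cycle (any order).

auth, worker, billing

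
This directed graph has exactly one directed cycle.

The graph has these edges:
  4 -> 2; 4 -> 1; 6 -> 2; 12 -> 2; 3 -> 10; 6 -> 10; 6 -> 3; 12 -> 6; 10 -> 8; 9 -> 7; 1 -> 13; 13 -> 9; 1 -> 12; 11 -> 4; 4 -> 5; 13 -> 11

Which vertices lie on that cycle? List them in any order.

DFS with gray/black marking from 13:
13 gray
  11 gray
    4 gray
      5 gray
      5 black
      2 gray
      2 black
      1 gray
        12 gray
          6 gray
            3 gray
              10 gray
                8 gray
                8 black
              10 black
            3 black
            6→2: 2 black — skip
            6→10: 10 black — skip
          6 black
          12→2: 2 black — skip
        12 black
        1→13: 13 is gray → back edge
Back edge closes the cycle 13 → 11 → 4 → 1 → 13; its vertices are {1, 4, 11, 13}.

1, 4, 11, 13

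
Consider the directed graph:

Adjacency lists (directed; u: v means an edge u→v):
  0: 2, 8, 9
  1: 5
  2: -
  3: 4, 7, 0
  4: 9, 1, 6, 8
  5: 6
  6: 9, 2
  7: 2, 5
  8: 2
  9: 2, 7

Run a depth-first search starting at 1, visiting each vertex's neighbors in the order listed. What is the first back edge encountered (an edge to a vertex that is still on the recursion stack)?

7→5

DFS from 1 (visiting each vertex's neighbors in the order listed); mark gray on enter, black on exit:
1 gray
  5 gray
    6 gray
      9 gray
        2 gray
        2 black
        7 gray
          7→2: 2 black — skip
          7→5: 5 is gray → back edge
First back edge: 7 → 5.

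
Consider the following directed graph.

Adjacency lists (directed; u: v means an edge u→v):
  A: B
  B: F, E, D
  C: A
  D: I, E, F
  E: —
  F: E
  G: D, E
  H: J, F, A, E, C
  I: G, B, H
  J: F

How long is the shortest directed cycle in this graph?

3

For each vertex v, BFS finds the shortest path from v back to v.
The shortest such closed walk is I → B → D → I, length 3.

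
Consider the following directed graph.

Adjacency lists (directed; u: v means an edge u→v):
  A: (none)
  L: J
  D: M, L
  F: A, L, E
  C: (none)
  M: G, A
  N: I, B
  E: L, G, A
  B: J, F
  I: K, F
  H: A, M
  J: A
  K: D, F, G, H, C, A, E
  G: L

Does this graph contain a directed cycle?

No

DFS with white/gray/black marking, starting from A:
A gray
A black
L gray
  J gray
    J→A: A black — skip
  J black
L black
D gray
  M gray
    G gray
      G→L: L black — skip
    G black
    M→A: A black — skip
  M black
  D→L: L black — skip
D black
F gray
  F→A: A black — skip
  F→L: L black — skip
  E gray
    E→L: L black — skip
    E→G: G black — skip
    E→A: A black — skip
  E black
F black
C gray
C black
N gray
  I gray
    K gray
      K→D: D black — skip
      K→F: F black — skip
      K→G: G black — skip
      H gray
        H→A: A black — skip
        H→M: M black — skip
      H black
      K→C: C black — skip
      K→A: A black — skip
      K→E: E black — skip
    K black
    I→F: F black — skip
  I black
  B gray
    B→J: J black — skip
    B→F: F black — skip
  B black
N black
Every edge goes to a white or black vertex — no back edge, so the graph is acyclic.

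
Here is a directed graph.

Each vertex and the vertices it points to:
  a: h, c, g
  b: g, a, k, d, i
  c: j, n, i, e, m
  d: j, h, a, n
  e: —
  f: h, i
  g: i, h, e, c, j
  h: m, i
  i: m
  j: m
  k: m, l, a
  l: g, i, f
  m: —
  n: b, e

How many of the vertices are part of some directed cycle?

8

A vertex is on a directed cycle iff it belongs to a strongly connected component of size ≥ 2 (or has a self-loop).
The vertices on cycles are {a, b, c, d, g, k, l, n} — 8 in total.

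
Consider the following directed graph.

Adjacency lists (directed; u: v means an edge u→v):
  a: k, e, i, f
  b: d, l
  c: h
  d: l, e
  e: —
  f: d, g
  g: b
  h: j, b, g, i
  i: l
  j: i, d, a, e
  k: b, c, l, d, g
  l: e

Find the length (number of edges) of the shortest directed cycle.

5

For each vertex v, BFS finds the shortest path from v back to v.
The shortest such closed walk is j → a → k → c → h → j, length 5.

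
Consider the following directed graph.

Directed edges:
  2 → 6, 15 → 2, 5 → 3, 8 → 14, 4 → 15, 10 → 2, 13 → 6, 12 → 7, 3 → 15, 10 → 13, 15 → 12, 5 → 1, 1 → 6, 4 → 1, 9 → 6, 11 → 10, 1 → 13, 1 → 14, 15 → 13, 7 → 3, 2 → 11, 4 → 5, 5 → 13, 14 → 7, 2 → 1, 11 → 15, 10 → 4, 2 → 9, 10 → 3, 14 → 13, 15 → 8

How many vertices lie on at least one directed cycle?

12

A vertex is on a directed cycle iff it belongs to a strongly connected component of size ≥ 2 (or has a self-loop).
The vertices on cycles are {1, 2, 3, 4, 5, 7, 8, 10, 11, 12, 14, 15} — 12 in total.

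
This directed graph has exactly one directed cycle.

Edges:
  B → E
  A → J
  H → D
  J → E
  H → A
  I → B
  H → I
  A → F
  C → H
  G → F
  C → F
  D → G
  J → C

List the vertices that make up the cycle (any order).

DFS with gray/black marking from H:
H gray
  A gray
    F gray
    F black
    J gray
      C gray
        C→H: H is gray → back edge
Back edge closes the cycle H → A → J → C → H; its vertices are {A, C, H, J}.

A, C, H, J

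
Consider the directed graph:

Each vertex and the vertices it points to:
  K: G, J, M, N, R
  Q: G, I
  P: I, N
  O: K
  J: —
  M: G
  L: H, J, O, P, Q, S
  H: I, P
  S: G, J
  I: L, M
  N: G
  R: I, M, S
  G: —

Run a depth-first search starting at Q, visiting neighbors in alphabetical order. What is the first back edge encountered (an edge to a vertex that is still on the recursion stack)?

DFS from Q (visiting neighbors in alphabetical order); mark gray on enter, black on exit:
Q gray
  G gray
  G black
  I gray
    L gray
      H gray
        H→I: I is gray → back edge
First back edge: H → I.

H→I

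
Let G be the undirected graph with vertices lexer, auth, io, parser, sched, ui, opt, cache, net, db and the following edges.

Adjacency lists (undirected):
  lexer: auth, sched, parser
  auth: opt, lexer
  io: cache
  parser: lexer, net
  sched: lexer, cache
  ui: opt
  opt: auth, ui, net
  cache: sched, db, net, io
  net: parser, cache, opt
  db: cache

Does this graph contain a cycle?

DFS, tracking each vertex's parent; an edge to a visited non-parent vertex closes a cycle.
Start from db:
visit db (parent –)
  visit cache (parent db)
    visit sched (parent cache)
      visit lexer (parent sched)
        visit auth (parent lexer)
          visit opt (parent auth)
            opt–auth: parent, skip
            visit ui (parent opt)
              ui–opt: parent, skip
            visit net (parent opt)
              visit parser (parent net)
                parser–lexer: lexer visited and ≠ parent → cycle
Cycle: lexer – auth – opt – net – parser – lexer.

Yes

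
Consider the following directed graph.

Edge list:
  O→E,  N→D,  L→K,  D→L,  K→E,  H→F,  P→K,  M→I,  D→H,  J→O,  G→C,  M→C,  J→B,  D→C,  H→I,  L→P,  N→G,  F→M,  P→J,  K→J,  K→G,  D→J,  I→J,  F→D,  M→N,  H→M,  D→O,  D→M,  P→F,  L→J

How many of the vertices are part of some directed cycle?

7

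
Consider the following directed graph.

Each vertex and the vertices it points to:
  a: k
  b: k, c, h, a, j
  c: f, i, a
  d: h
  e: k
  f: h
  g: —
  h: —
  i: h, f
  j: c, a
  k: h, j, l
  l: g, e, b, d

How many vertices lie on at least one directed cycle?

7

A vertex is on a directed cycle iff it belongs to a strongly connected component of size ≥ 2 (or has a self-loop).
The vertices on cycles are {a, b, c, e, j, k, l} — 7 in total.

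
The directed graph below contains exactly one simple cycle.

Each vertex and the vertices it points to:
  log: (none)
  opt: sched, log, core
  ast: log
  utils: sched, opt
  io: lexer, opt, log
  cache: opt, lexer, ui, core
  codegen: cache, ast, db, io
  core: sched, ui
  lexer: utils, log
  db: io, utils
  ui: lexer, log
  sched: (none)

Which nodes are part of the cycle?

ui, opt, core, lexer, utils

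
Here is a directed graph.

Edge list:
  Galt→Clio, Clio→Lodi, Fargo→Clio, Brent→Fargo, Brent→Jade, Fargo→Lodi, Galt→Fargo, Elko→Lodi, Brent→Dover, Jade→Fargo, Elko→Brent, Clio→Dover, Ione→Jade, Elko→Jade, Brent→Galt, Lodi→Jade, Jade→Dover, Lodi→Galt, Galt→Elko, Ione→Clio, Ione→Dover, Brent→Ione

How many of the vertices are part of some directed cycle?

8

A vertex is on a directed cycle iff it belongs to a strongly connected component of size ≥ 2 (or has a self-loop).
The vertices on cycles are {Clio, Elko, Galt, Ione, Jade, Lodi, Brent, Fargo} — 8 in total.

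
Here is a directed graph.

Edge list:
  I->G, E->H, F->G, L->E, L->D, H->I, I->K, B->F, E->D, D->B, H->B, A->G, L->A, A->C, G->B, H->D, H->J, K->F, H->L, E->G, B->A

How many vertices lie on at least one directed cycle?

A vertex is on a directed cycle iff it belongs to a strongly connected component of size ≥ 2 (or has a self-loop).
The vertices on cycles are {A, B, E, F, G, H, L} — 7 in total.

7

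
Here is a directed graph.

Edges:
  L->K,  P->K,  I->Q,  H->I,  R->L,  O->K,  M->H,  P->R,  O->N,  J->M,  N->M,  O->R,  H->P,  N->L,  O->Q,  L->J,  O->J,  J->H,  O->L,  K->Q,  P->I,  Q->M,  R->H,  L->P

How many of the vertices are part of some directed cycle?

9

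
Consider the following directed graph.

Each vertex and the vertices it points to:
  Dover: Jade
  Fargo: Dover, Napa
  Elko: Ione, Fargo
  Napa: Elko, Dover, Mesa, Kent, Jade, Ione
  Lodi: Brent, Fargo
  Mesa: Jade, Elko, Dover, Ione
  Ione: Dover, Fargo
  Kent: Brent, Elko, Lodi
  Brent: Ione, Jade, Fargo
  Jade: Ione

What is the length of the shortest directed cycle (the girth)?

3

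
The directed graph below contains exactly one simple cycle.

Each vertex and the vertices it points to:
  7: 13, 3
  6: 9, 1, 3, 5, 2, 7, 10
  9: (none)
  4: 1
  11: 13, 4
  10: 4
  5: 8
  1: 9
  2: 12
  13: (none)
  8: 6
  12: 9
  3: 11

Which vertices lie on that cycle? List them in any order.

5, 6, 8

DFS with gray/black marking from 6:
6 gray
  9 gray
  9 black
  1 gray
    1→9: 9 black — skip
  1 black
  3 gray
    11 gray
      13 gray
      13 black
      4 gray
        4→1: 1 black — skip
      4 black
    11 black
  3 black
  5 gray
    8 gray
      8→6: 6 is gray → back edge
Back edge closes the cycle 6 → 5 → 8 → 6; its vertices are {5, 6, 8}.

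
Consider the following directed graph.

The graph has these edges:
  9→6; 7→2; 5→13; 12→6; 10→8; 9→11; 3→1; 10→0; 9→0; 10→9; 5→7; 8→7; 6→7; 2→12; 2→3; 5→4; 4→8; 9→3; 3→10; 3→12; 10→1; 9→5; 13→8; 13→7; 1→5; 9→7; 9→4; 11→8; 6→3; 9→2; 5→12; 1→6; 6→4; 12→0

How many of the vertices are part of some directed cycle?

13

A vertex is on a directed cycle iff it belongs to a strongly connected component of size ≥ 2 (or has a self-loop).
The vertices on cycles are {1, 2, 3, 4, 5, 6, 7, 8, 9, 10, 11, 12, 13} — 13 in total.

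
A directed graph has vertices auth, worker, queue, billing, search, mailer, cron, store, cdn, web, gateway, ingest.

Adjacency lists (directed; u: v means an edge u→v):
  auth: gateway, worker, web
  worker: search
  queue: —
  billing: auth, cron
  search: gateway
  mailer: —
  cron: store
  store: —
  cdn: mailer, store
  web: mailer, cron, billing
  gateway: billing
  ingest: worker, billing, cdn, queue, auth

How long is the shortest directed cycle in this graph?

For each vertex v, BFS finds the shortest path from v back to v.
The shortest such closed walk is billing → auth → gateway → billing, length 3.

3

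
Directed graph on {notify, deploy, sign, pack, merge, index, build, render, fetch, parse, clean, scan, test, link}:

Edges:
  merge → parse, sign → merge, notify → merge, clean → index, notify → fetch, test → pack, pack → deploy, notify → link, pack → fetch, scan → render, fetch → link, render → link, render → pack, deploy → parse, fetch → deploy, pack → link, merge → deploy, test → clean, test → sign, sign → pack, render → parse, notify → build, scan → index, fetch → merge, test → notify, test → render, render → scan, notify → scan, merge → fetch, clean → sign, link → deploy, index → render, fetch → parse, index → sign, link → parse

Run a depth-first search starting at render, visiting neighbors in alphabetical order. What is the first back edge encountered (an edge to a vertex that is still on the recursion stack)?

DFS from render (visiting neighbors in alphabetical order); mark gray on enter, black on exit:
render gray
  link gray
    deploy gray
      parse gray
      parse black
    deploy black
    link→parse: parse black — skip
  link black
  pack gray
    pack→deploy: deploy black — skip
    fetch gray
      fetch→deploy: deploy black — skip
      fetch→link: link black — skip
      merge gray
        merge→deploy: deploy black — skip
        merge→fetch: fetch is gray → back edge
First back edge: merge → fetch.

merge→fetch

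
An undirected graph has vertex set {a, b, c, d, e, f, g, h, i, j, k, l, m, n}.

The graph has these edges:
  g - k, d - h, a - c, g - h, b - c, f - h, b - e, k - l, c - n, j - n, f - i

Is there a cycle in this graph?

DFS, tracking each vertex's parent; an edge to a visited non-parent vertex closes a cycle.
Start from m:
visit m (parent –)
visit a (parent –)
  visit c (parent a)
    visit n (parent c)
      visit j (parent n)
        j–n: parent, skip
      n–c: parent, skip
    c–a: parent, skip
    visit b (parent c)
      b–c: parent, skip
      visit e (parent b)
        e–b: parent, skip
visit d (parent –)
  visit h (parent d)
    visit f (parent h)
      visit i (parent f)
        i–f: parent, skip
      f–h: parent, skip
    h–d: parent, skip
    visit g (parent h)
      visit k (parent g)
        k–g: parent, skip
        visit l (parent k)
          l–k: parent, skip
      g–h: parent, skip
No non-parent visited neighbor found — the graph is a forest.

No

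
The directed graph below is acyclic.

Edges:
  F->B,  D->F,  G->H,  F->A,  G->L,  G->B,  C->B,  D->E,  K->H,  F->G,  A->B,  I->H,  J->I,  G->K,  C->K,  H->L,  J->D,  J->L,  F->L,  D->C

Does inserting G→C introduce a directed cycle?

No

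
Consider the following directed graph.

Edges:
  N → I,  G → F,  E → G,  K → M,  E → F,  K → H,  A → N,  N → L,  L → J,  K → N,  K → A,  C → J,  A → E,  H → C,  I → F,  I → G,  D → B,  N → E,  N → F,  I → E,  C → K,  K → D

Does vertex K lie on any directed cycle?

K is on a cycle iff K can reach itself via ≥1 edge.
K → H → C → K — yes.

Yes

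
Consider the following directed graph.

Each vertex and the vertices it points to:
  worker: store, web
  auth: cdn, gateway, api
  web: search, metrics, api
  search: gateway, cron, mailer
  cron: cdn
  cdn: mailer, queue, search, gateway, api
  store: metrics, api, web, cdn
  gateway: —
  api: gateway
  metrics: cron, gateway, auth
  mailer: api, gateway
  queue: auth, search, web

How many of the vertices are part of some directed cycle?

A vertex is on a directed cycle iff it belongs to a strongly connected component of size ≥ 2 (or has a self-loop).
The vertices on cycles are {cdn, web, auth, cron, queue, search, metrics} — 7 in total.

7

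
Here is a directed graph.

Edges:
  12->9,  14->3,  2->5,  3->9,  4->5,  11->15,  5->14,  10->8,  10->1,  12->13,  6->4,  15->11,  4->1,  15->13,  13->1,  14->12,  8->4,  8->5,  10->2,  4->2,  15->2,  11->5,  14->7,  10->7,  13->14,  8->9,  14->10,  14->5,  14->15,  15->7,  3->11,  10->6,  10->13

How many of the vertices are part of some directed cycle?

12

A vertex is on a directed cycle iff it belongs to a strongly connected component of size ≥ 2 (or has a self-loop).
The vertices on cycles are {2, 3, 4, 5, 6, 8, 10, 11, 12, 13, 14, 15} — 12 in total.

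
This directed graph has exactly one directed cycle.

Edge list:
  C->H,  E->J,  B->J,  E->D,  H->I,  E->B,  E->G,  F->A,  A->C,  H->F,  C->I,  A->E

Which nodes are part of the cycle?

DFS with gray/black marking from A:
A gray
  E gray
    B gray
      J gray
      J black
    B black
    E→J: J black — skip
    D gray
    D black
    G gray
    G black
  E black
  C gray
    I gray
    I black
    H gray
      F gray
        F→A: A is gray → back edge
Back edge closes the cycle A → C → H → F → A; its vertices are {A, C, F, H}.

A, C, F, H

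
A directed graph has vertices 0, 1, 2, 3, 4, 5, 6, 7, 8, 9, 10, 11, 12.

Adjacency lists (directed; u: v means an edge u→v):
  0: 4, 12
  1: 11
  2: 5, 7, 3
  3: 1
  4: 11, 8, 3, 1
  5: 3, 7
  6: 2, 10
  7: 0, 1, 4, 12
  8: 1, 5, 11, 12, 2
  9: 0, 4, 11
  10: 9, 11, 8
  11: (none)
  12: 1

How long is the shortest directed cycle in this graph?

4

For each vertex v, BFS finds the shortest path from v back to v.
The shortest such closed walk is 2 → 7 → 4 → 8 → 2, length 4.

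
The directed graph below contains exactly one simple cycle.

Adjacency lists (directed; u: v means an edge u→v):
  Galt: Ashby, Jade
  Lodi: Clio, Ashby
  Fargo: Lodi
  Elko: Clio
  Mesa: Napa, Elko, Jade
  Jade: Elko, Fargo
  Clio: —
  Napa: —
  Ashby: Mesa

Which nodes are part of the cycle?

Jade, Lodi, Mesa, Ashby, Fargo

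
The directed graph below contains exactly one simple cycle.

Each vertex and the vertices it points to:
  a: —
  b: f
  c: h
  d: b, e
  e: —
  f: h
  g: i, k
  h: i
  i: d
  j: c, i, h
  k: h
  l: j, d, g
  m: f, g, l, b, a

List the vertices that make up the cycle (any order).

DFS with gray/black marking from d:
d gray
  b gray
    f gray
      h gray
        i gray
          i→d: d is gray → back edge
Back edge closes the cycle d → b → f → h → i → d; its vertices are {b, d, f, h, i}.

b, d, f, h, i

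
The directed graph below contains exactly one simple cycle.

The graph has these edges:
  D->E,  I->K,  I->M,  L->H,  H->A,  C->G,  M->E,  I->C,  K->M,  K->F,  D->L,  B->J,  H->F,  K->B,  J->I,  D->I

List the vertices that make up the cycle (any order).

B, I, J, K

DFS with gray/black marking from I:
I gray
  C gray
    G gray
    G black
  C black
  K gray
    B gray
      J gray
        J→I: I is gray → back edge
Back edge closes the cycle I → K → B → J → I; its vertices are {B, I, J, K}.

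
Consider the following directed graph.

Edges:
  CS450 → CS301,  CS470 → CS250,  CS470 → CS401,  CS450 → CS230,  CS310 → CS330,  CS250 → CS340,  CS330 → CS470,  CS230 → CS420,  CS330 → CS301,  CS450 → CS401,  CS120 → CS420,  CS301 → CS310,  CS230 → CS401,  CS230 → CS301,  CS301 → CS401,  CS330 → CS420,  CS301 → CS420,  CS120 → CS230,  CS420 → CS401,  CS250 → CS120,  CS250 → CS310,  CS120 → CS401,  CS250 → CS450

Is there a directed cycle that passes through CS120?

CS120 is on a cycle iff CS120 can reach itself via ≥1 edge.
CS120 → CS230 → CS301 → CS310 → CS330 → CS470 → CS250 → CS120 — yes.

Yes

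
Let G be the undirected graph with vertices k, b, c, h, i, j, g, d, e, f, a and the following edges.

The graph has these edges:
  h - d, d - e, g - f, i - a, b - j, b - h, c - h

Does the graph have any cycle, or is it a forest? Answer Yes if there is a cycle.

No

DFS, tracking each vertex's parent; an edge to a visited non-parent vertex closes a cycle.
Start from a:
visit a (parent –)
  visit i (parent a)
    i–a: parent, skip
visit k (parent –)
visit b (parent –)
  visit j (parent b)
    j–b: parent, skip
  visit h (parent b)
    h–b: parent, skip
    visit d (parent h)
      visit e (parent d)
        e–d: parent, skip
      d–h: parent, skip
    visit c (parent h)
      c–h: parent, skip
visit g (parent –)
  visit f (parent g)
    f–g: parent, skip
No non-parent visited neighbor found — the graph is a forest.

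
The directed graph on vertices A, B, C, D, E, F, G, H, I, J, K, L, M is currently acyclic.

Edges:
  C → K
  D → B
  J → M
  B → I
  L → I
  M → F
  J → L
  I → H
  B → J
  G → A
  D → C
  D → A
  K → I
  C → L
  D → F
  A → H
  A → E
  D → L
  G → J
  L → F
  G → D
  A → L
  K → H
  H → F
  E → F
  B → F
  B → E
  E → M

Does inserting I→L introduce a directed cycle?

Yes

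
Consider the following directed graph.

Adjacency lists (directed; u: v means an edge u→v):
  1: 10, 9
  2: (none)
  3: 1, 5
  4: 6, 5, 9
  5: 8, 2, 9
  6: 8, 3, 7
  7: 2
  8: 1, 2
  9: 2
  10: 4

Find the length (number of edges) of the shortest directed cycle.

For each vertex v, BFS finds the shortest path from v back to v.
The shortest such closed walk is 6 → 8 → 1 → 10 → 4 → 6, length 5.

5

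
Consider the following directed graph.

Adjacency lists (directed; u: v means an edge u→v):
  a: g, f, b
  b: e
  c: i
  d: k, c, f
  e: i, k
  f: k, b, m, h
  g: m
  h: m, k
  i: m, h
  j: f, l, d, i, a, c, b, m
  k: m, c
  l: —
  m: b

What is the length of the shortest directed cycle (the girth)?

For each vertex v, BFS finds the shortest path from v back to v.
The shortest such closed walk is b → e → k → m → b, length 4.

4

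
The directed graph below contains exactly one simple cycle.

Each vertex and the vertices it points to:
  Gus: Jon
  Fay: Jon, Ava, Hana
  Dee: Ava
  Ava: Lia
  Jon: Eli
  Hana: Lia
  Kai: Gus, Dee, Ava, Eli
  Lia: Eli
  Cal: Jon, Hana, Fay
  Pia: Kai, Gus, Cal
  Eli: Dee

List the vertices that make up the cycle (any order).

Ava, Dee, Eli, Lia

DFS with gray/black marking from Dee:
Dee gray
  Ava gray
    Lia gray
      Eli gray
        Eli→Dee: Dee is gray → back edge
Back edge closes the cycle Dee → Ava → Lia → Eli → Dee; its vertices are {Ava, Dee, Eli, Lia}.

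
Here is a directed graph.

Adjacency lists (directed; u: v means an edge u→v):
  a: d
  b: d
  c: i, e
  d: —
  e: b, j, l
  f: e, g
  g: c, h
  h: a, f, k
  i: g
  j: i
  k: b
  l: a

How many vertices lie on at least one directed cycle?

7

A vertex is on a directed cycle iff it belongs to a strongly connected component of size ≥ 2 (or has a self-loop).
The vertices on cycles are {c, e, f, g, h, i, j} — 7 in total.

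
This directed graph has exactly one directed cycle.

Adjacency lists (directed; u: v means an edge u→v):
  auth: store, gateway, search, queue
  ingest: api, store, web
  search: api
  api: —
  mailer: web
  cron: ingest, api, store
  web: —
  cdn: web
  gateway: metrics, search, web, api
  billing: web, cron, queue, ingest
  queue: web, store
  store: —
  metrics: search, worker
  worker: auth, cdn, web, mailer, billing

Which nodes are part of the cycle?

DFS with gray/black marking from worker:
worker gray
  auth gray
    store gray
    store black
    gateway gray
      metrics gray
        search gray
          api gray
          api black
        search black
        metrics→worker: worker is gray → back edge
Back edge closes the cycle worker → auth → gateway → metrics → worker; its vertices are {auth, worker, gateway, metrics}.

auth, worker, gateway, metrics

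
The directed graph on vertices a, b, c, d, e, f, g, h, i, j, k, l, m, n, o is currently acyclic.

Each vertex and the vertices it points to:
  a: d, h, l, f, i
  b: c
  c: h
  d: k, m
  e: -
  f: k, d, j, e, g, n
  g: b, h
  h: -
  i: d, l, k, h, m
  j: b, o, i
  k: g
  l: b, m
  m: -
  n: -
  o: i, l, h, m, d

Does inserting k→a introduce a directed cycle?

Yes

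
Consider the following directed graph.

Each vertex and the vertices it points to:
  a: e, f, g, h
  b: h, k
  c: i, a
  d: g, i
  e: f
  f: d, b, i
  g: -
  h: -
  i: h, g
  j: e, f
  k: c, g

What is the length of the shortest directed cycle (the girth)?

For each vertex v, BFS finds the shortest path from v back to v.
The shortest such closed walk is f → b → k → c → a → f, length 5.

5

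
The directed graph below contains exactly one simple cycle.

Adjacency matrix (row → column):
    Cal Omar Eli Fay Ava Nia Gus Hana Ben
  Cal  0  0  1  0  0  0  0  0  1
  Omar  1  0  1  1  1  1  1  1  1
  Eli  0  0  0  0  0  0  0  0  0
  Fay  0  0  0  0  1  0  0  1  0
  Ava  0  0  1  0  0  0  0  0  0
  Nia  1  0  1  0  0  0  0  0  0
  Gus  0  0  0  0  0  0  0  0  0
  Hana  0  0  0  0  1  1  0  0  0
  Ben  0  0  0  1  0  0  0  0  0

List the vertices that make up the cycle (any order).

DFS with gray/black marking from Fay:
Fay gray
  Hana gray
    Nia gray
      Eli gray
      Eli black
      Cal gray
        Cal→Eli: Eli black — skip
        Ben gray
          Ben→Fay: Fay is gray → back edge
Back edge closes the cycle Fay → Hana → Nia → Cal → Ben → Fay; its vertices are {Ben, Cal, Fay, Nia, Hana}.

Ben, Cal, Fay, Nia, Hana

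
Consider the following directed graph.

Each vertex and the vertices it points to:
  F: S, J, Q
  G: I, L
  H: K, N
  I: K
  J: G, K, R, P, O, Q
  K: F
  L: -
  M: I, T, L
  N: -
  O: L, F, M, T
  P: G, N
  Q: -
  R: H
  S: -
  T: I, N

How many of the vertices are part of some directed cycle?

A vertex is on a directed cycle iff it belongs to a strongly connected component of size ≥ 2 (or has a self-loop).
The vertices on cycles are {F, G, H, I, J, K, M, O, P, R, T} — 11 in total.

11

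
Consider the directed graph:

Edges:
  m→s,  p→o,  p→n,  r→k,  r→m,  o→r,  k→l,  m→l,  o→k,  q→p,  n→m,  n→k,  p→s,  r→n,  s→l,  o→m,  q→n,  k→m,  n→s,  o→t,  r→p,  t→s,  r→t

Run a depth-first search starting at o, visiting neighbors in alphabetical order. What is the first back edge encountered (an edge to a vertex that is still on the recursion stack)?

p→o

DFS from o (visiting neighbors in alphabetical order); mark gray on enter, black on exit:
o gray
  k gray
    l gray
    l black
    m gray
      m→l: l black — skip
      s gray
        s→l: l black — skip
      s black
    m black
  k black
  o→m: m black — skip
  r gray
    r→k: k black — skip
    r→m: m black — skip
    n gray
      n→k: k black — skip
      n→m: m black — skip
      n→s: s black — skip
    n black
    p gray
      p→n: n black — skip
      p→o: o is gray → back edge
First back edge: p → o.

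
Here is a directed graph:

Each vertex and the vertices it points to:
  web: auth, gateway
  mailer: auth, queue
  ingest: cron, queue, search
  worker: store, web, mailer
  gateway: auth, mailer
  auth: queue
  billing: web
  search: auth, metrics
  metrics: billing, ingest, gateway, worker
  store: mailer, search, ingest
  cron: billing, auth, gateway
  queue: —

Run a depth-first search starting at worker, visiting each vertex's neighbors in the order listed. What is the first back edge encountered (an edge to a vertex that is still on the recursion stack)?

ingest->search

DFS from worker (visiting each vertex's neighbors in the order listed); mark gray on enter, black on exit:
worker gray
  store gray
    mailer gray
      auth gray
        queue gray
        queue black
      auth black
      mailer→queue: queue black — skip
    mailer black
    search gray
      search→auth: auth black — skip
      metrics gray
        billing gray
          web gray
            web→auth: auth black — skip
            gateway gray
              gateway→auth: auth black — skip
              gateway→mailer: mailer black — skip
            gateway black
          web black
        billing black
        ingest gray
          cron gray
            cron→billing: billing black — skip
            cron→auth: auth black — skip
            cron→gateway: gateway black — skip
          cron black
          ingest→queue: queue black — skip
          ingest→search: search is gray → back edge
First back edge: ingest → search.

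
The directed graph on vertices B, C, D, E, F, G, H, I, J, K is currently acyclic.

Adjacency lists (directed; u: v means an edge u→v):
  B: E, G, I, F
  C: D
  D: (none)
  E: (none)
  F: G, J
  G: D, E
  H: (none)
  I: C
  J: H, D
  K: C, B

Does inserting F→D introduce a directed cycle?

No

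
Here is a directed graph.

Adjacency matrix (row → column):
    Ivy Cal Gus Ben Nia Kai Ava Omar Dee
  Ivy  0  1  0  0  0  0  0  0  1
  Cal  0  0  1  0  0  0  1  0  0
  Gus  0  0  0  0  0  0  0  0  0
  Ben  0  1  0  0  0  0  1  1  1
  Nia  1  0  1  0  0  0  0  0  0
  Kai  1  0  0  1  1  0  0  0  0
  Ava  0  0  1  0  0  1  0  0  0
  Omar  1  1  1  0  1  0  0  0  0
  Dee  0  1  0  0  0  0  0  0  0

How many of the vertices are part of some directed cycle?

A vertex is on a directed cycle iff it belongs to a strongly connected component of size ≥ 2 (or has a self-loop).
The vertices on cycles are {Ava, Ben, Cal, Dee, Ivy, Kai, Nia, Omar} — 8 in total.

8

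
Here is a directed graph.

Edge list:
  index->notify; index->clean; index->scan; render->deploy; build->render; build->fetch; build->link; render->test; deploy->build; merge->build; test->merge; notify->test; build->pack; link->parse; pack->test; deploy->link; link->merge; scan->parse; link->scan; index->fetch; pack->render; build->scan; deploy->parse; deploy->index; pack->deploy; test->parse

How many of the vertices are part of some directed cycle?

9

A vertex is on a directed cycle iff it belongs to a strongly connected component of size ≥ 2 (or has a self-loop).
The vertices on cycles are {link, pack, test, build, index, merge, deploy, notify, render} — 9 in total.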